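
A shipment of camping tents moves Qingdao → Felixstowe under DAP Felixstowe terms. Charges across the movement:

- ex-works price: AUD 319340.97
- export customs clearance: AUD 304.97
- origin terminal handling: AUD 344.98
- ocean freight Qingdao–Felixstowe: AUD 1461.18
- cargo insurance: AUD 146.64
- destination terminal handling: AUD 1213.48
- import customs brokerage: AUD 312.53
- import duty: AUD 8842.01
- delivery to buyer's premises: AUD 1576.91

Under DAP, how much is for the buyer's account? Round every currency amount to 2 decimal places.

Buyer's account: AUD 9154.54

DAP: the seller bears all costs to the named destination except import duty and clearance.
Seller's account: goods 319340.97 + export clearance 304.97 + origin terminal 344.98 + freight 1461.18 + insurance 146.64 + destination terminal 1213.48 + delivery 1576.91 = 324389.13
Buyer's account: brokerage 312.53 + duty 8842.01 = 9154.54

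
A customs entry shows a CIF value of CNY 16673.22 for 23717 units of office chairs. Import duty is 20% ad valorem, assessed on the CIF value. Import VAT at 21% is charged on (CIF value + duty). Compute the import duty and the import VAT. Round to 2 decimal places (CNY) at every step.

Import duty: CNY 3334.64; import VAT: CNY 4201.65

Import duty = 16673.22 × 20% = 3334.64
VAT base = CIF + duty = 16673.22 + 3334.64 = 20007.86
Import VAT = 20007.86 × 21% = 4201.65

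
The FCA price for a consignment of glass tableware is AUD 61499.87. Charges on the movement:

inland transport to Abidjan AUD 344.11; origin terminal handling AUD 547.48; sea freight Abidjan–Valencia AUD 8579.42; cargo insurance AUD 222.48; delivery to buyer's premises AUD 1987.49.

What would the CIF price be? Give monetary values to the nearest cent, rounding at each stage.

CIF price: AUD 70849.25

Not relevant to the conversion: inland to port — on the seller under both FCA and CIF; already in the FCA price and stays in the CIF price. delivery — on the buyer under both terms; not part of either seller's price.
From FCA to CIF, the seller additionally bears: origin terminal, freight, insurance.
CIF price = 61499.87 + 547.48 + 8579.42 + 222.48 = 70849.25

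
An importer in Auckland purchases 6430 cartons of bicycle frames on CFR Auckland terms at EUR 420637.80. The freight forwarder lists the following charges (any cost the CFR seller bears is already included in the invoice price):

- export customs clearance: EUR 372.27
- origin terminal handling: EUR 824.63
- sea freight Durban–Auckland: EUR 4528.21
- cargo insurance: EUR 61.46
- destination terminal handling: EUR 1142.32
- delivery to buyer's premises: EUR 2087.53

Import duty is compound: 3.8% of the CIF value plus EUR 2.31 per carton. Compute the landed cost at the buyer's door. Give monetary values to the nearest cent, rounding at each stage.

CFR: the seller pays costs through ocean freight to the destination port, but not insurance.
Already in the invoice (seller's account under CFR): export clearance, origin terminal, freight — exclude.
CIF value = CFR price + insurance = 420637.80 + 61.46 = 420699.26
Ad valorem component: 420699.26 × 3.8% = 15986.57
Specific component: 6430 × 2.31 = 14853.30
Import duty = 15986.57 + 14853.30 = 30839.87
Buyer bears: insurance 61.46 + destination terminal 1142.32 + delivery 2087.53 + duty 30839.87 = 34131.18
Landed cost = invoice 420637.80 + 34131.18 = 454768.98

Total landed cost: EUR 454768.98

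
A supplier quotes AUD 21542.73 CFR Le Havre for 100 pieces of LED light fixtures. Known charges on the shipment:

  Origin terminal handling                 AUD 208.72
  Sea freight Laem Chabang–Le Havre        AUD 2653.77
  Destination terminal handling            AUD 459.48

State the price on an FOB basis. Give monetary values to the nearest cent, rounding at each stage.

FOB price: AUD 18888.96

Not relevant to the conversion: origin terminal — on the seller under both CFR and FOB; already in the CFR price and stays in the FOB price. destination terminal — on the buyer under both terms; not part of either seller's price.
From CFR to FOB, the seller no longer bears: freight.
FOB price = 21542.73 − 2653.77 = 18888.96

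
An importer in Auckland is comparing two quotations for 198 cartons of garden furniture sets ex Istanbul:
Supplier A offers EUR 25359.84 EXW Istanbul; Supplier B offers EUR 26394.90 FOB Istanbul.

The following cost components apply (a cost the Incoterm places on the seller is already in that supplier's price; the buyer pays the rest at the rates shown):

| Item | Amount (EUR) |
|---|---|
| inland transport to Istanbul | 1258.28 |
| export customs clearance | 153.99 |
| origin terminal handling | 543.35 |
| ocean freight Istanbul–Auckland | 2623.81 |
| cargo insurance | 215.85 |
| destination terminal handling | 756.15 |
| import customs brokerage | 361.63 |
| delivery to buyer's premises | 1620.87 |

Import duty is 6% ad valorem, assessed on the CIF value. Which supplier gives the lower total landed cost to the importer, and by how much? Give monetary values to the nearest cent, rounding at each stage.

Supplier A (EXW):
CIF value = EXW price + inland to port + export clearance + origin terminal + freight + insurance = 25359.84 + 1258.28 + 153.99 + 543.35 + 2623.81 + 215.85 = 30155.12
Import duty = 30155.12 × 6% = 1809.31
Buyer bears (A): 1258.28 + 153.99 + 543.35 + 2623.81 + 215.85 + 756.15 + 361.63 + 1620.87 = 7533.93
Landed cost (A) = invoice 25359.84 + 7533.93 + duty 1809.31 = 34703.08
Supplier B (FOB):
CIF value = FOB price + freight + insurance = 26394.90 + 2623.81 + 215.85 = 29234.56
Import duty = 29234.56 × 6% = 1754.07
Buyer bears (B): 2623.81 + 215.85 + 756.15 + 361.63 + 1620.87 = 5578.31
Landed cost (B) = invoice 26394.90 + 5578.31 + duty 1754.07 = 33727.28
Difference = |34703.08 − 33727.28| = 975.80

Supplier B is cheaper by EUR 975.80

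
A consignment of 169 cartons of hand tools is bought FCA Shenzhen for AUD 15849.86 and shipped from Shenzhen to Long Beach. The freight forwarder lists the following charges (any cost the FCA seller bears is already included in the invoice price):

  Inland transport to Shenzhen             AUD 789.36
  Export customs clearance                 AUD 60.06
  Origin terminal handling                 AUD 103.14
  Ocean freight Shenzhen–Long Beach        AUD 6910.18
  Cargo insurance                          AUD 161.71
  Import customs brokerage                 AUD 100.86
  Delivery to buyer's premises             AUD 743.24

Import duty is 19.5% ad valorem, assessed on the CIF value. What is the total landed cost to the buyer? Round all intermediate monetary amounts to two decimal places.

FCA: the seller delivers export-cleared goods to the carrier; the buyer bears costs from that point.
Already in the invoice (seller's account under FCA): inland to port, export clearance — exclude.
CIF value = FCA price + origin terminal + freight + insurance = 15849.86 + 103.14 + 6910.18 + 161.71 = 23024.89
Import duty = 23024.89 × 19.5% = 4489.85
Buyer bears: origin terminal 103.14 + freight 6910.18 + insurance 161.71 + brokerage 100.86 + delivery 743.24 + duty 4489.85 = 12508.98
Landed cost = invoice 15849.86 + 12508.98 = 28358.84

Total landed cost: AUD 28358.84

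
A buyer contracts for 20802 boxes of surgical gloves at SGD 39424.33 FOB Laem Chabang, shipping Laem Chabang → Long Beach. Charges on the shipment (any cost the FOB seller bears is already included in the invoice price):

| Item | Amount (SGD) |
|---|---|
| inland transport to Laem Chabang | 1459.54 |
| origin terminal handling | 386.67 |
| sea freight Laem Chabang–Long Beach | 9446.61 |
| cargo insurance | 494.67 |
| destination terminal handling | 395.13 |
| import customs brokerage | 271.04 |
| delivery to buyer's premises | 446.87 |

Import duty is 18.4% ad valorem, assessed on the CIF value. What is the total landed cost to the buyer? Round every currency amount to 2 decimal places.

FOB: the seller bears costs until goods are on board at the origin port; the buyer bears freight, insurance and all costs thereafter.
Already in the invoice (seller's account under FOB): inland to port, origin terminal — exclude.
CIF value = FOB price + freight + insurance = 39424.33 + 9446.61 + 494.67 = 49365.61
Import duty = 49365.61 × 18.4% = 9083.27
Buyer bears: freight 9446.61 + insurance 494.67 + destination terminal 395.13 + brokerage 271.04 + delivery 446.87 + duty 9083.27 = 20137.59
Landed cost = invoice 39424.33 + 20137.59 = 59561.92

Total landed cost: SGD 59561.92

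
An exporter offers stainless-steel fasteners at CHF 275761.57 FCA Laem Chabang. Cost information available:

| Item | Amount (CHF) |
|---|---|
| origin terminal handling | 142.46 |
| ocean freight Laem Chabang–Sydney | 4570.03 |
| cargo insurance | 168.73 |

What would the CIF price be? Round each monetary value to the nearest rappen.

From FCA to CIF, the seller additionally bears: origin terminal, freight, insurance.
CIF price = 275761.57 + 142.46 + 4570.03 + 168.73 = 280642.79

CIF price: CHF 280642.79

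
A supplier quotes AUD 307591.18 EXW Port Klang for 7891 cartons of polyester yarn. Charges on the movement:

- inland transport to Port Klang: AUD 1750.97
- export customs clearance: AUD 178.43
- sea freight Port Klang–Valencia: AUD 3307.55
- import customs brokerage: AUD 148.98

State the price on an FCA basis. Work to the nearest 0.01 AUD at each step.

Not relevant to the conversion: brokerage, freight — on the buyer under both terms; not part of either seller's price.
From EXW to FCA, the seller additionally bears: inland to port, export clearance.
FCA price = 307591.18 + 1750.97 + 178.43 = 309520.58

FCA price: AUD 309520.58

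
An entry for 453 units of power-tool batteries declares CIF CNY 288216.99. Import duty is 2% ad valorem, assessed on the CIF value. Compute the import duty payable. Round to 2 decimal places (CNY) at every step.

Import duty: CNY 5764.34

Import duty = 288216.99 × 2% = 5764.34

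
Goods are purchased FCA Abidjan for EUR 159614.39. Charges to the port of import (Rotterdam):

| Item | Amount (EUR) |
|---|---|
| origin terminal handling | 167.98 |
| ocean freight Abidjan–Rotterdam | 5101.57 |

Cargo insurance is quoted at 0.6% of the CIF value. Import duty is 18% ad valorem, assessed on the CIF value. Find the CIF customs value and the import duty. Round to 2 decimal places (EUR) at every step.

Let C be the CIF value. C = FCA price + pre-shipment costs + freight + 0.6% × C
C − 0.6% × C = 159614.39 + 167.98 + 5101.57
0.994 × C = 164883.94
C = 164883.94 / 0.994 = 165879.22
Insurance premium = 0.6% × 165879.22 = 995.28
Import duty = 165879.22 × 18% = 29858.26

CIF value: EUR 165879.22; import duty: EUR 29858.26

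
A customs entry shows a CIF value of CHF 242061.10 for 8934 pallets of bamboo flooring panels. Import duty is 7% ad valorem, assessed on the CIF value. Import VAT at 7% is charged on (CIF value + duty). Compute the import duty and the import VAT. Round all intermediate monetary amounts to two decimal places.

Import duty = 242061.10 × 7% = 16944.28
VAT base = CIF + duty = 242061.10 + 16944.28 = 259005.38
Import VAT = 259005.38 × 7% = 18130.38

Import duty: CHF 16944.28; import VAT: CHF 18130.38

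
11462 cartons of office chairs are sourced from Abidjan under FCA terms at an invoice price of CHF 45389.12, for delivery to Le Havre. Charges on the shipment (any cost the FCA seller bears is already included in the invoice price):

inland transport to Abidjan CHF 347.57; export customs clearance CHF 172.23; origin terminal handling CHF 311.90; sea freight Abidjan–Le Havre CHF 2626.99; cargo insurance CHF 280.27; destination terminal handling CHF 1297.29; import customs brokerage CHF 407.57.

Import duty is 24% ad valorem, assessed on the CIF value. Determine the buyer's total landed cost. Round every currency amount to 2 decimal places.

Total landed cost: CHF 61979.13

FCA: the seller delivers export-cleared goods to the carrier; the buyer bears costs from that point.
Already in the invoice (seller's account under FCA): inland to port, export clearance — exclude.
CIF value = FCA price + origin terminal + freight + insurance = 45389.12 + 311.90 + 2626.99 + 280.27 = 48608.28
Import duty = 48608.28 × 24% = 11665.99
Buyer bears: origin terminal 311.90 + freight 2626.99 + insurance 280.27 + destination terminal 1297.29 + brokerage 407.57 + duty 11665.99 = 16590.01
Landed cost = invoice 45389.12 + 16590.01 = 61979.13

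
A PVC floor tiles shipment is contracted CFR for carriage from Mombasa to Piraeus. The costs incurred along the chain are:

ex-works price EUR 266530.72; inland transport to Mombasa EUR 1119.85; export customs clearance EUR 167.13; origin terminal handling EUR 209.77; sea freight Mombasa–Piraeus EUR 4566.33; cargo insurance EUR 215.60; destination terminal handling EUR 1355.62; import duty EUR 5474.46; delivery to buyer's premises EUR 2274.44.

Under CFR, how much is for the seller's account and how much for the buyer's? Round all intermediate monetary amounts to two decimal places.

Seller: EUR 272593.80; buyer: EUR 9320.12

CFR: the seller pays costs through ocean freight to the destination port, but not insurance.
Seller's account: goods 266530.72 + inland to port 1119.85 + export clearance 167.13 + origin terminal 209.77 + freight 4566.33 = 272593.80
Buyer's account: insurance 215.60 + destination terminal 1355.62 + duty 5474.46 + delivery 2274.44 = 9320.12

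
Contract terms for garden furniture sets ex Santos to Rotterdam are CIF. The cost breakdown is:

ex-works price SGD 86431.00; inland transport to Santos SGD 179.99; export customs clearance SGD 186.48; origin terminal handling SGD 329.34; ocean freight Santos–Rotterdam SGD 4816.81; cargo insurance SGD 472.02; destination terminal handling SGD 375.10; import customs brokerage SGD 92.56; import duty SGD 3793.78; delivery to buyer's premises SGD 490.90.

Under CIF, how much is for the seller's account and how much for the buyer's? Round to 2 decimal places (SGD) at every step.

Seller: SGD 92415.64; buyer: SGD 4752.34

CIF: the seller pays costs through ocean freight and marine insurance to the destination port.
Seller's account: goods 86431.00 + inland to port 179.99 + export clearance 186.48 + origin terminal 329.34 + freight 4816.81 + insurance 472.02 = 92415.64
Buyer's account: destination terminal 375.10 + brokerage 92.56 + duty 3793.78 + delivery 490.90 = 4752.34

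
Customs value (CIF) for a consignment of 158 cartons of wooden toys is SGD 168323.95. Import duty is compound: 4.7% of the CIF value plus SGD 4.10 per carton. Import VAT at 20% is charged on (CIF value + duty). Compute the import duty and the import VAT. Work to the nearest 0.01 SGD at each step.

Ad valorem component: 168323.95 × 4.7% = 7911.23
Specific component: 158 × 4.10 = 647.80
Import duty = 7911.23 + 647.80 = 8559.03
VAT base = CIF + duty = 168323.95 + 8559.03 = 176882.98
Import VAT = 176882.98 × 20% = 35376.60

Import duty: SGD 8559.03; import VAT: SGD 35376.60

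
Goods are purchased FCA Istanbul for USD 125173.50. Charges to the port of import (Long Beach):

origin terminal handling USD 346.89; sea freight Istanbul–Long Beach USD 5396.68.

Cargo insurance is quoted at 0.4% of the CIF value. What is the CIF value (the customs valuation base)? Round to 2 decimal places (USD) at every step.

CIF value: USD 131442.84

Let C be the CIF value. C = FCA price + pre-shipment costs + freight + 0.4% × C
C − 0.4% × C = 125173.50 + 346.89 + 5396.68
0.996 × C = 130917.07
C = 130917.07 / 0.996 = 131442.84
Insurance premium = 0.4% × 131442.84 = 525.77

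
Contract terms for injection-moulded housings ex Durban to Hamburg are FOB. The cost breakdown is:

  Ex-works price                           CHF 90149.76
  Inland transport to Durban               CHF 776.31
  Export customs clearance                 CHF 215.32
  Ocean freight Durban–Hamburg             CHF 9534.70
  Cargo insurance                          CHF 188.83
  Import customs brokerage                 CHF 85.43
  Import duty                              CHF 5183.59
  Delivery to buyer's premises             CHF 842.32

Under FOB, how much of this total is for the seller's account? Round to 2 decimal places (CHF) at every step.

Seller's account: CHF 91141.39

FOB: the seller bears costs until goods are on board at the origin port; the buyer bears freight, insurance and all costs thereafter.
Seller's account: goods 90149.76 + inland to port 776.31 + export clearance 215.32 = 91141.39
Buyer's account: freight 9534.70 + insurance 188.83 + brokerage 85.43 + duty 5183.59 + delivery 842.32 = 15834.87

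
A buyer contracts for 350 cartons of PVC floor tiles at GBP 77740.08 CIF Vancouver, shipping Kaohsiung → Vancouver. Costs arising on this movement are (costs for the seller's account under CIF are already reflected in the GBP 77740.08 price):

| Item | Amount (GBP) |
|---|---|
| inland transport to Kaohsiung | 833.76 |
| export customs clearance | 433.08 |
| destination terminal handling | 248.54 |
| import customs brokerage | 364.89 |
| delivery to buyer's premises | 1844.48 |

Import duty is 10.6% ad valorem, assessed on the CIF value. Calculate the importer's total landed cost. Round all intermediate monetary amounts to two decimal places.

CIF: the seller pays costs through ocean freight and marine insurance to the destination port.
Already in the invoice (seller's account under CIF): inland to port, export clearance — exclude.
The CIF price already equals the CIF value: 77740.08
Import duty = 77740.08 × 10.6% = 8240.45
Buyer bears: destination terminal 248.54 + brokerage 364.89 + delivery 1844.48 + duty 8240.45 = 10698.36
Landed cost = invoice 77740.08 + 10698.36 = 88438.44

Total landed cost: GBP 88438.44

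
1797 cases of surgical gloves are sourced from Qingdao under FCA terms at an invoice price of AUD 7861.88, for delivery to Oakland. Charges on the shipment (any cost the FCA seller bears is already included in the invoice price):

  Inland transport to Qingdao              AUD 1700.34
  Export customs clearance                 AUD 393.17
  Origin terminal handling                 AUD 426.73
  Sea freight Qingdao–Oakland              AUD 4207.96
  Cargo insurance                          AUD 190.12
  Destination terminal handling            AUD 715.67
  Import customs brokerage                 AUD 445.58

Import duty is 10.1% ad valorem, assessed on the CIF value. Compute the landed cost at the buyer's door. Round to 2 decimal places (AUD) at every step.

FCA: the seller delivers export-cleared goods to the carrier; the buyer bears costs from that point.
Already in the invoice (seller's account under FCA): inland to port, export clearance — exclude.
CIF value = FCA price + origin terminal + freight + insurance = 7861.88 + 426.73 + 4207.96 + 190.12 = 12686.69
Import duty = 12686.69 × 10.1% = 1281.36
Buyer bears: origin terminal 426.73 + freight 4207.96 + insurance 190.12 + destination terminal 715.67 + brokerage 445.58 + duty 1281.36 = 7267.42
Landed cost = invoice 7861.88 + 7267.42 = 15129.30

Total landed cost: AUD 15129.30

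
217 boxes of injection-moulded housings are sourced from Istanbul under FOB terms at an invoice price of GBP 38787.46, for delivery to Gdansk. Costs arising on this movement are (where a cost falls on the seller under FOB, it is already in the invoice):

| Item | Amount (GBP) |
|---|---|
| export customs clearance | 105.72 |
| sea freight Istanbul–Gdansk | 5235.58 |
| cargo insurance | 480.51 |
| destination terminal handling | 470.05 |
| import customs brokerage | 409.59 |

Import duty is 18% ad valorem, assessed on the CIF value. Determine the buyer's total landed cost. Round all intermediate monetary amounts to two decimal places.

Total landed cost: GBP 53393.83

FOB: the seller bears costs until goods are on board at the origin port; the buyer bears freight, insurance and all costs thereafter.
Already in the invoice (seller's account under FOB): export clearance — exclude.
CIF value = FOB price + freight + insurance = 38787.46 + 5235.58 + 480.51 = 44503.55
Import duty = 44503.55 × 18% = 8010.64
Buyer bears: freight 5235.58 + insurance 480.51 + destination terminal 470.05 + brokerage 409.59 + duty 8010.64 = 14606.37
Landed cost = invoice 38787.46 + 14606.37 = 53393.83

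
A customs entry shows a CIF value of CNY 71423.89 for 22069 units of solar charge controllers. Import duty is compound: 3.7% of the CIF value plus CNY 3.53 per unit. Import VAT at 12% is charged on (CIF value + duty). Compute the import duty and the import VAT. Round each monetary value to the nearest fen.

Ad valorem component: 71423.89 × 3.7% = 2642.68
Specific component: 22069 × 3.53 = 77903.57
Import duty = 2642.68 + 77903.57 = 80546.25
VAT base = CIF + duty = 71423.89 + 80546.25 = 151970.14
Import VAT = 151970.14 × 12% = 18236.42

Import duty: CNY 80546.25; import VAT: CNY 18236.42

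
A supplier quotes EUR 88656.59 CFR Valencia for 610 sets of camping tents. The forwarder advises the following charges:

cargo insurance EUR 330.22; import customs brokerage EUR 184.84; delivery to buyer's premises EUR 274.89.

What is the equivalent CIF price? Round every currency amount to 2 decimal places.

CIF price: EUR 88986.81

Not relevant to the conversion: brokerage, delivery — on the buyer under both terms; not part of either seller's price.
From CFR to CIF, the seller additionally bears: insurance.
CIF price = 88656.59 + 330.22 = 88986.81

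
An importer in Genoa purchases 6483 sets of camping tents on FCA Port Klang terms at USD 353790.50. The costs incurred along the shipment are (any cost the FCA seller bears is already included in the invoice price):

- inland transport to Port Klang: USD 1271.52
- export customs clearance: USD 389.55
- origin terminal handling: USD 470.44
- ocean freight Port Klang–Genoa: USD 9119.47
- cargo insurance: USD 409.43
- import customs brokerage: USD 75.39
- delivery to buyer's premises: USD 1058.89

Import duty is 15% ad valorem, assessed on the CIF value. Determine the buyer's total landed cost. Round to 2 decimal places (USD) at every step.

Total landed cost: USD 419492.60

FCA: the seller delivers export-cleared goods to the carrier; the buyer bears costs from that point.
Already in the invoice (seller's account under FCA): inland to port, export clearance — exclude.
CIF value = FCA price + origin terminal + freight + insurance = 353790.50 + 470.44 + 9119.47 + 409.43 = 363789.84
Import duty = 363789.84 × 15% = 54568.48
Buyer bears: origin terminal 470.44 + freight 9119.47 + insurance 409.43 + brokerage 75.39 + delivery 1058.89 + duty 54568.48 = 65702.10
Landed cost = invoice 353790.50 + 65702.10 = 419492.60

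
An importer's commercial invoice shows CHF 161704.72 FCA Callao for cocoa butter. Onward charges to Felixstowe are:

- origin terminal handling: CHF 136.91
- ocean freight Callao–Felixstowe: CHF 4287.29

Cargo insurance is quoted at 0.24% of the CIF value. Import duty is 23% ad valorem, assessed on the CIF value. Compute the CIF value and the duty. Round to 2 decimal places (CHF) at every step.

Let C be the CIF value. C = FCA price + pre-shipment costs + freight + 0.24% × C
C − 0.24% × C = 161704.72 + 136.91 + 4287.29
0.9976 × C = 166128.92
C = 166128.92 / 0.9976 = 166528.59
Insurance premium = 0.24% × 166528.59 = 399.67
Import duty = 166528.59 × 23% = 38301.58

CIF value: CHF 166528.59; import duty: CHF 38301.58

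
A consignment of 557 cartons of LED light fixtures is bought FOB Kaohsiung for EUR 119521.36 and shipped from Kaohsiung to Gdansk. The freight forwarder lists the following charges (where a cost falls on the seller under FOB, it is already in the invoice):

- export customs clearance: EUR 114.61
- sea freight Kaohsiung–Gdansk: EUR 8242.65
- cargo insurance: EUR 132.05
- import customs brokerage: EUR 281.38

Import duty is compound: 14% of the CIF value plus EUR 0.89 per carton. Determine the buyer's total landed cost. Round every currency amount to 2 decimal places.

Total landed cost: EUR 146578.62

FOB: the seller bears costs until goods are on board at the origin port; the buyer bears freight, insurance and all costs thereafter.
Already in the invoice (seller's account under FOB): export clearance — exclude.
CIF value = FOB price + freight + insurance = 119521.36 + 8242.65 + 132.05 = 127896.06
Ad valorem component: 127896.06 × 14% = 17905.45
Specific component: 557 × 0.89 = 495.73
Import duty = 17905.45 + 495.73 = 18401.18
Buyer bears: freight 8242.65 + insurance 132.05 + brokerage 281.38 + duty 18401.18 = 27057.26
Landed cost = invoice 119521.36 + 27057.26 = 146578.62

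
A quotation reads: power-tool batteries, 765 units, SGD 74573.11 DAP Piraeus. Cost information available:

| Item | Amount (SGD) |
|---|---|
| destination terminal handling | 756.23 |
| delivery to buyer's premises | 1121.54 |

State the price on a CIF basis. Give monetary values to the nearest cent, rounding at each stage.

From DAP to CIF, the seller no longer bears: destination terminal, delivery.
CIF price = 74573.11 − 756.23 − 1121.54 = 72695.34

CIF price: SGD 72695.34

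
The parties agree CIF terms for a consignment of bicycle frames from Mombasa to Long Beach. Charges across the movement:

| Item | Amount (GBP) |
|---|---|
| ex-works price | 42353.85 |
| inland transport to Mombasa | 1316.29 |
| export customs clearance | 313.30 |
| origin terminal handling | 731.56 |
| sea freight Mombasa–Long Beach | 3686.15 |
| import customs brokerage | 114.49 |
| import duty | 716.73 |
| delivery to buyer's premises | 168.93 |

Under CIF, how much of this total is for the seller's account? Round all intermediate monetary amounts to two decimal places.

CIF: the seller pays costs through ocean freight and marine insurance to the destination port.
Seller's account: goods 42353.85 + inland to port 1316.29 + export clearance 313.30 + origin terminal 731.56 + freight 3686.15 = 48401.15
Buyer's account: brokerage 114.49 + duty 716.73 + delivery 168.93 = 1000.15

Seller's account: GBP 48401.15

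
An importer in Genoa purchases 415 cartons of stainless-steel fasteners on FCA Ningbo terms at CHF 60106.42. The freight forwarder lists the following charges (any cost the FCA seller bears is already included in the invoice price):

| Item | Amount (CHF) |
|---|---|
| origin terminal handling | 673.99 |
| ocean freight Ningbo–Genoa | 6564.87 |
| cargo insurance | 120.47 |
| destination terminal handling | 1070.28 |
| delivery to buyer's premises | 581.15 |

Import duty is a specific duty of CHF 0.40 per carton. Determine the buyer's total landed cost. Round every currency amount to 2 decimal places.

Total landed cost: CHF 69283.18

FCA: the seller delivers export-cleared goods to the carrier; the buyer bears costs from that point.
CIF value = FCA price + origin terminal + freight + insurance = 60106.42 + 673.99 + 6564.87 + 120.47 = 67465.75
Import duty = 415 × 0.40 = 166.00
Buyer bears: origin terminal 673.99 + freight 6564.87 + insurance 120.47 + destination terminal 1070.28 + delivery 581.15 + duty 166.00 = 9176.76
Landed cost = invoice 60106.42 + 9176.76 = 69283.18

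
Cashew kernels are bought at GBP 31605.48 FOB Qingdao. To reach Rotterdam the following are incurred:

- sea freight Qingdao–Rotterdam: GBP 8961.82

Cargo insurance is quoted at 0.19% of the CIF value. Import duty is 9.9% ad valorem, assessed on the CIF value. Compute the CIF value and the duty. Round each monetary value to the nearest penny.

CIF value: GBP 40644.52; import duty: GBP 4023.81

Let C be the CIF value. C = FOB price + freight + 0.19% × C
C − 0.19% × C = 31605.48 + 8961.82
0.9981 × C = 40567.30
C = 40567.30 / 0.9981 = 40644.52
Insurance premium = 0.19% × 40644.52 = 77.22
Import duty = 40644.52 × 9.9% = 4023.81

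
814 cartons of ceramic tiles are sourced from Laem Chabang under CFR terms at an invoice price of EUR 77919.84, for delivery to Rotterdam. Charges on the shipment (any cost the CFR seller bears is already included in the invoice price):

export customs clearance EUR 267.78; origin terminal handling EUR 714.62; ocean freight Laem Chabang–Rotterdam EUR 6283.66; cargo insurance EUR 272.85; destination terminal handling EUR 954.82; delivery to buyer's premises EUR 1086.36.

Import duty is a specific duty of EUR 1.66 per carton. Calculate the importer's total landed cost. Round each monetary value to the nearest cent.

Total landed cost: EUR 81585.11

CFR: the seller pays costs through ocean freight to the destination port, but not insurance.
Already in the invoice (seller's account under CFR): export clearance, origin terminal, freight — exclude.
CIF value = CFR price + insurance = 77919.84 + 272.85 = 78192.69
Import duty = 814 × 1.66 = 1351.24
Buyer bears: insurance 272.85 + destination terminal 954.82 + delivery 1086.36 + duty 1351.24 = 3665.27
Landed cost = invoice 77919.84 + 3665.27 = 81585.11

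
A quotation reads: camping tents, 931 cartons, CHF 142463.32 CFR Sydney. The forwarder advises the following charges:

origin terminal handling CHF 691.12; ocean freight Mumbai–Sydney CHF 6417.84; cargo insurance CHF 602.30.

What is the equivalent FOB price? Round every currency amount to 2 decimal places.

Not relevant to the conversion: origin terminal — on the seller under both CFR and FOB; already in the CFR price and stays in the FOB price. insurance — on the buyer under both terms; not part of either seller's price.
From CFR to FOB, the seller no longer bears: freight.
FOB price = 142463.32 − 6417.84 = 136045.48

FOB price: CHF 136045.48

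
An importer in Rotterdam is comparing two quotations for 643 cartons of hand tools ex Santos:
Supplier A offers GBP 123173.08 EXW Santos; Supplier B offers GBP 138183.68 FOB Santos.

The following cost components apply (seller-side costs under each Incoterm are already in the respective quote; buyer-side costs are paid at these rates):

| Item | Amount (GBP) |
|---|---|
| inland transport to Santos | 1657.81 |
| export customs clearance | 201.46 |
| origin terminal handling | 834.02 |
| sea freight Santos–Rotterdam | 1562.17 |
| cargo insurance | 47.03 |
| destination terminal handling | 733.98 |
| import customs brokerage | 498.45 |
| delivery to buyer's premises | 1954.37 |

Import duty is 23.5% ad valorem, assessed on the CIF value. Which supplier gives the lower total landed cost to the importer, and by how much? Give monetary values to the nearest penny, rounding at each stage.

Supplier A is cheaper by GBP 15211.88

Supplier A (EXW):
CIF value = EXW price + inland to port + export clearance + origin terminal + freight + insurance = 123173.08 + 1657.81 + 201.46 + 834.02 + 1562.17 + 47.03 = 127475.57
Import duty = 127475.57 × 23.5% = 29956.76
Buyer bears (A): 1657.81 + 201.46 + 834.02 + 1562.17 + 47.03 + 733.98 + 498.45 + 1954.37 = 7489.29
Landed cost (A) = invoice 123173.08 + 7489.29 + duty 29956.76 = 160619.13
Supplier B (FOB):
CIF value = FOB price + freight + insurance = 138183.68 + 1562.17 + 47.03 = 139792.88
Import duty = 139792.88 × 23.5% = 32851.33
Buyer bears (B): 1562.17 + 47.03 + 733.98 + 498.45 + 1954.37 = 4796.00
Landed cost (B) = invoice 138183.68 + 4796.00 + duty 32851.33 = 175831.01
Difference = |160619.13 − 175831.01| = 15211.88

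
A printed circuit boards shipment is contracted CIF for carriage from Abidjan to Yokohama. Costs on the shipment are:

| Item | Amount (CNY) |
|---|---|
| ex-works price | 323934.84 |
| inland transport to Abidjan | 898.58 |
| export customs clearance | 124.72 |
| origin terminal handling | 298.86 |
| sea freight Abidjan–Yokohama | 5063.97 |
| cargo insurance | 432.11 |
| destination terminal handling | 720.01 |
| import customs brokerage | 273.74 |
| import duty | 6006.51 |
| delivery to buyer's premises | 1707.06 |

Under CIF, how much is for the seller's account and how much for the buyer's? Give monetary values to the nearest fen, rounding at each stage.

Seller: CNY 330753.08; buyer: CNY 8707.32

CIF: the seller pays costs through ocean freight and marine insurance to the destination port.
Seller's account: goods 323934.84 + inland to port 898.58 + export clearance 124.72 + origin terminal 298.86 + freight 5063.97 + insurance 432.11 = 330753.08
Buyer's account: destination terminal 720.01 + brokerage 273.74 + duty 6006.51 + delivery 1707.06 = 8707.32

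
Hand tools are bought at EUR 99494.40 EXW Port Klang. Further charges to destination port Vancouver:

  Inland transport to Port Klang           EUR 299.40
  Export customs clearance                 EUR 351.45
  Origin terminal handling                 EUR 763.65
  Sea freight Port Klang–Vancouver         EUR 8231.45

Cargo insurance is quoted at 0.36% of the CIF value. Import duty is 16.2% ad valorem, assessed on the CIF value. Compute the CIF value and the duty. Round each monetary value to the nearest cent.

Let C be the CIF value. C = EXW price + pre-shipment costs + freight + 0.36% × C
C − 0.36% × C = 99494.40 + 299.40 + 351.45 + 763.65 + 8231.45
0.9964 × C = 109140.35
C = 109140.35 / 0.9964 = 109534.67
Insurance premium = 0.36% × 109534.67 = 394.32
Import duty = 109534.67 × 16.2% = 17744.62

CIF value: EUR 109534.67; import duty: EUR 17744.62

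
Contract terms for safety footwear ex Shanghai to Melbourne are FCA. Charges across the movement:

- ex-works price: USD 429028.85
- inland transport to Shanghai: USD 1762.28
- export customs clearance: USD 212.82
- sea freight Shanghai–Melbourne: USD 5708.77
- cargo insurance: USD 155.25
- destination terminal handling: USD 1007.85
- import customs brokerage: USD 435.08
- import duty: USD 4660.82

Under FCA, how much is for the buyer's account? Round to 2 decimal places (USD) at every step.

FCA: the seller delivers export-cleared goods to the carrier; the buyer bears costs from that point.
Seller's account: goods 429028.85 + inland to port 1762.28 + export clearance 212.82 = 431003.95
Buyer's account: freight 5708.77 + insurance 155.25 + destination terminal 1007.85 + brokerage 435.08 + duty 4660.82 = 11967.77

Buyer's account: USD 11967.77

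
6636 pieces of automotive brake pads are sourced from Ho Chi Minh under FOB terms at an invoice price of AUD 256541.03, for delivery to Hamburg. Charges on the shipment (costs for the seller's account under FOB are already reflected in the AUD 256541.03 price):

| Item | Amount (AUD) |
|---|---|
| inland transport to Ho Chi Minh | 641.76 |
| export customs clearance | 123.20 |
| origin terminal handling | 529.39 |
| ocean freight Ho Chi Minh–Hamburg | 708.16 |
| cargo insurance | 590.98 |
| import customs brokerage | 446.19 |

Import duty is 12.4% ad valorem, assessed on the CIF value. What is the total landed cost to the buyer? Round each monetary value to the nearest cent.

Total landed cost: AUD 290258.54

FOB: the seller bears costs until goods are on board at the origin port; the buyer bears freight, insurance and all costs thereafter.
Already in the invoice (seller's account under FOB): inland to port, export clearance, origin terminal — exclude.
CIF value = FOB price + freight + insurance = 256541.03 + 708.16 + 590.98 = 257840.17
Import duty = 257840.17 × 12.4% = 31972.18
Buyer bears: freight 708.16 + insurance 590.98 + brokerage 446.19 + duty 31972.18 = 33717.51
Landed cost = invoice 256541.03 + 33717.51 = 290258.54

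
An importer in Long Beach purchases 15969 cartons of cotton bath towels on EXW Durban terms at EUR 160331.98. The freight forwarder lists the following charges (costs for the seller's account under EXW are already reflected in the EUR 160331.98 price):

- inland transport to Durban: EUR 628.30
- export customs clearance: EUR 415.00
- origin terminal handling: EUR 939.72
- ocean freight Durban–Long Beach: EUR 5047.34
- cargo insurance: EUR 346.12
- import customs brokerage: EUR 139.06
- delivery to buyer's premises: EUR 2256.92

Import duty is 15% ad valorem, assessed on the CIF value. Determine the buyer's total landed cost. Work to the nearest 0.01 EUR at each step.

Total landed cost: EUR 195260.71

EXW: the seller makes goods available at their premises; the buyer bears all onward costs.
CIF value = EXW price + inland to port + export clearance + origin terminal + freight + insurance = 160331.98 + 628.30 + 415.00 + 939.72 + 5047.34 + 346.12 = 167708.46
Import duty = 167708.46 × 15% = 25156.27
Buyer bears: inland to port 628.30 + export clearance 415.00 + origin terminal 939.72 + freight 5047.34 + insurance 346.12 + brokerage 139.06 + delivery 2256.92 + duty 25156.27 = 34928.73
Landed cost = invoice 160331.98 + 34928.73 = 195260.71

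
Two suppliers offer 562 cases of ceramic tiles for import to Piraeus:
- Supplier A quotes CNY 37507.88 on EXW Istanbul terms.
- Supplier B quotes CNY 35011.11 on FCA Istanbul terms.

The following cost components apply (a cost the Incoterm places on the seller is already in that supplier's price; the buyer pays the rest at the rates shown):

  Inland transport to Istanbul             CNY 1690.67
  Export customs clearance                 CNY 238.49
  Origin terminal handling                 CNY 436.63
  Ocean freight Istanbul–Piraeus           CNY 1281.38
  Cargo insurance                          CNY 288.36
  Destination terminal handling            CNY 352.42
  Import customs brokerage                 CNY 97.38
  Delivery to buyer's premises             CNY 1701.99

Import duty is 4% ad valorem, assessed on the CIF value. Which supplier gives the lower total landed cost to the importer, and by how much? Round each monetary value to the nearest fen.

Supplier B is cheaper by CNY 4602.97

Supplier A (EXW):
CIF value = EXW price + inland to port + export clearance + origin terminal + freight + insurance = 37507.88 + 1690.67 + 238.49 + 436.63 + 1281.38 + 288.36 = 41443.41
Import duty = 41443.41 × 4% = 1657.74
Buyer bears (A): 1690.67 + 238.49 + 436.63 + 1281.38 + 288.36 + 352.42 + 97.38 + 1701.99 = 6087.32
Landed cost (A) = invoice 37507.88 + 6087.32 + duty 1657.74 = 45252.94
Supplier B (FCA):
CIF value = FCA price + origin terminal + freight + insurance = 35011.11 + 436.63 + 1281.38 + 288.36 = 37017.48
Import duty = 37017.48 × 4% = 1480.70
Buyer bears (B): 436.63 + 1281.38 + 288.36 + 352.42 + 97.38 + 1701.99 = 4158.16
Landed cost (B) = invoice 35011.11 + 4158.16 + duty 1480.70 = 40649.97
Difference = |45252.94 − 40649.97| = 4602.97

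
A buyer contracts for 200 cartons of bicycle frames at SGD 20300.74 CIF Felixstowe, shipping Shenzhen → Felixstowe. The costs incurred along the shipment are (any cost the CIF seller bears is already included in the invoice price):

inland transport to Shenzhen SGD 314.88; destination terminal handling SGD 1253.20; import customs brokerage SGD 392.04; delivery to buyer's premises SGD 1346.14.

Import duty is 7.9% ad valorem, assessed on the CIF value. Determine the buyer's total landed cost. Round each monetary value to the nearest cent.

Total landed cost: SGD 24895.88

CIF: the seller pays costs through ocean freight and marine insurance to the destination port.
Already in the invoice (seller's account under CIF): inland to port — exclude.
The CIF price already equals the CIF value: 20300.74
Import duty = 20300.74 × 7.9% = 1603.76
Buyer bears: destination terminal 1253.20 + brokerage 392.04 + delivery 1346.14 + duty 1603.76 = 4595.14
Landed cost = invoice 20300.74 + 4595.14 = 24895.88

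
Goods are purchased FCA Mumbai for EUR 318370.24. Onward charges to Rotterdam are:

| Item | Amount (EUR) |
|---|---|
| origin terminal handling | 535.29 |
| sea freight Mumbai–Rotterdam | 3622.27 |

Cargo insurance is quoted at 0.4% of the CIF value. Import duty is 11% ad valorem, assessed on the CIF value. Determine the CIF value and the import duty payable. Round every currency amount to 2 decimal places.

CIF value: EUR 323823.09; import duty: EUR 35620.54

Let C be the CIF value. C = FCA price + pre-shipment costs + freight + 0.4% × C
C − 0.4% × C = 318370.24 + 535.29 + 3622.27
0.996 × C = 322527.80
C = 322527.80 / 0.996 = 323823.09
Insurance premium = 0.4% × 323823.09 = 1295.29
Import duty = 323823.09 × 11% = 35620.54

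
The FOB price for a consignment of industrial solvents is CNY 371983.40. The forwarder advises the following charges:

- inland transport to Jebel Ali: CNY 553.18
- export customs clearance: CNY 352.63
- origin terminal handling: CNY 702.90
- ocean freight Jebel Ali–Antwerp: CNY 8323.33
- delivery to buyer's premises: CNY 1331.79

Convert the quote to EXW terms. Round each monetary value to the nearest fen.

Not relevant to the conversion: delivery, freight — on the buyer under both terms; not part of either seller's price.
From FOB to EXW, the seller no longer bears: inland to port, export clearance, origin terminal.
EXW price = 371983.40 − 553.18 − 352.63 − 702.90 = 370374.69

EXW price: CNY 370374.69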